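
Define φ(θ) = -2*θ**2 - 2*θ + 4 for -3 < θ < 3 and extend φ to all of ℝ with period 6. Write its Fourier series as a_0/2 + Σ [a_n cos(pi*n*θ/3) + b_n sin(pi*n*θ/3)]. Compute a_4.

a_4 = 1/3 ∫_{-3}^{3} φ(θ) cos(4*pi*θ/3) dθ.
Integrating by parts twice (tabular method), an antiderivative of (-2*θ**2 - 2*θ + 4) cos(4*pi*θ/3) is -3*θ**2*sin(4*pi*θ/3)/(2*pi) - 3*θ*sin(4*pi*θ/3)/(2*pi) - 9*θ*cos(4*pi*θ/3)/(4*pi**2) + 27*sin(4*pi*θ/3)/(16*pi**3) + 3*sin(4*pi*θ/3)/pi - 9*cos(4*pi*θ/3)/(8*pi**2); evaluating from -3 to 3: ∫_{-3}^{3} (-2*θ**2 - 2*θ + 4) cos(4*pi*θ/3) dθ = (-63/(8*pi**2)) - (45/(8*pi**2)) = -27/(2*pi**2).
Hence a_4 = (1/3)·(-27/(2*pi**2)) = -9/(2*pi**2).

-9/(2*pi**2)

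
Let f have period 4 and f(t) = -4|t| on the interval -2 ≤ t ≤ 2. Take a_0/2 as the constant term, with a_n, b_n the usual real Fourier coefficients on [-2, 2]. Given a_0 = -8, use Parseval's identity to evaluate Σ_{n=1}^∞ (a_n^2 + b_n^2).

32/3

Parseval: a_0^2/2 + Σ_{n≥1} (a_n^2+b_n^2) = 1/2 ∫_{-2}^{2} f(t)^2 dt = 128/3.
Subtract a_0^2/2 = 32: Σ (a_n^2+b_n^2) = 32/3.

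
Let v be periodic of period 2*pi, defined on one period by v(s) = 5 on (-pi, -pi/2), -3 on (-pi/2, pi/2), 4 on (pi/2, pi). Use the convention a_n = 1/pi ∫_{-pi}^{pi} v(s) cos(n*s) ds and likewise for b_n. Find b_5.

-1/(5*pi)

b_5 = 1/pi ∫_{-pi}^{pi} v(s) sin(5*s) ds.
Split the integral at the breakpoints.
Directly, an antiderivative of (5) sin(5*s) is -cos(5*s); evaluating from -pi to -pi/2: ∫_{-pi}^{-pi/2} (5) sin(5*s) ds = (0) - (1) = -1.
Directly, an antiderivative of (-3) sin(5*s) is 3*cos(5*s)/5; evaluating from -pi/2 to pi/2: ∫_{-pi/2}^{pi/2} (-3) sin(5*s) ds = (0) - (0) = 0.
Directly, an antiderivative of (4) sin(5*s) is -4*cos(5*s)/5; evaluating from pi/2 to pi: ∫_{pi/2}^{pi} (4) sin(5*s) ds = (4/5) - (0) = 4/5.
Summing the pieces and multiplying by (1/pi) gives b_5 = -1/(5*pi).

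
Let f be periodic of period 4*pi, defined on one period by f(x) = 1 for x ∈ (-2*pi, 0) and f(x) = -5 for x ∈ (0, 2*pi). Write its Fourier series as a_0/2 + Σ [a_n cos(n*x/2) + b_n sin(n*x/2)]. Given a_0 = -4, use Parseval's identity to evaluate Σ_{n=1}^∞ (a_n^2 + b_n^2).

Parseval: a_0^2/2 + Σ_{n≥1} (a_n^2+b_n^2) = (1/(2*pi)) ∫_{-2*pi}^{2*pi} f(x)^2 dx = 26.
Subtract a_0^2/2 = 8: Σ (a_n^2+b_n^2) = 18.

18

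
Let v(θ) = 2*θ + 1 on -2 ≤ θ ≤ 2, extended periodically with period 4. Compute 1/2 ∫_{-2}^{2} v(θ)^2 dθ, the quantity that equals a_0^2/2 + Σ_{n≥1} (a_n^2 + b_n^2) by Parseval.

1/2 ∫_{-2}^{2} v(θ)^2 dθ = 1/2 · (76/3) = 38/3.

38/3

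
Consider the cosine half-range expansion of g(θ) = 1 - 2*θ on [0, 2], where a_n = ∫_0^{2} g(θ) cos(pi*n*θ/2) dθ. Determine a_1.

a_1 = ∫_0^{2} (1 - 2*θ) cos(pi*θ/2) dθ.
Integrating by parts (boundary term plus one more integral), an antiderivative of (1 - 2*θ) cos(pi*θ/2) is -4*θ*sin(pi*θ/2)/pi + 2*sin(pi*θ/2)/pi - 8*cos(pi*θ/2)/pi**2; evaluating from 0 to 2: ∫_{0}^{2} (1 - 2*θ) cos(pi*θ/2) dθ = (8/pi**2) - (-8/pi**2) = 16/pi**2.
Hence a_1 = 16/pi**2.

16/pi**2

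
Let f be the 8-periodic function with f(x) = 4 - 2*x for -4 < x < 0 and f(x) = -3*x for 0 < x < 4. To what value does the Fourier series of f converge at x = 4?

0

At x = 4 the one-sided limits are f(4^-) = -12 and f(4^+) = 12.
By Dirichlet's theorem the series converges to their average, [(-12) + (12)]/2 = 0.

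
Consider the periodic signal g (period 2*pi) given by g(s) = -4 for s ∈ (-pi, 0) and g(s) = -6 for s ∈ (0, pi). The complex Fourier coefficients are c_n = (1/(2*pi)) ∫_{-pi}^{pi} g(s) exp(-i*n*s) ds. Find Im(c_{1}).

2/pi

Since g is real-valued, Im(c_{1}) = -(1/(2*pi)) ∫_{-pi}^{pi} g(s) sin(s) ds = -b_{1}/2.
Split the integral at the breakpoints.
Directly, an antiderivative of (-4) sin(s) is 4*cos(s); evaluating from -pi to 0: ∫_{-pi}^{0} (-4) sin(s) ds = (4) - (-4) = 8.
Directly, an antiderivative of (-6) sin(s) is 6*cos(s); evaluating from 0 to pi: ∫_{0}^{pi} (-6) sin(s) ds = (-6) - (6) = -12.
So ∫_{-pi}^{pi} g(s) sin(s) ds = -4.
Hence Im(c_{1}) = (-1/(2*pi))·(-4) = 2/pi.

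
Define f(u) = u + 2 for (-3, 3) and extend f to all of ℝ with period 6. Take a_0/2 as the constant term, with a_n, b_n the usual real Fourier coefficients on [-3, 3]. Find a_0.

4

a_0 = 1/3 ∫_{-3}^{3} f(u) du = 1/3 · (12) = 4.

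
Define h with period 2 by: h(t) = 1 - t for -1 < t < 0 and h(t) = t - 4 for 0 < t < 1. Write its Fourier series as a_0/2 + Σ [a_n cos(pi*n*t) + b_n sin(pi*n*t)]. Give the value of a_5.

-4/(25*pi**2)

a_5 = ∫_{-1}^{1} h(t) cos(5*pi*t) dt.
Split the integral at the breakpoints.
Integrating by parts (boundary term plus one more integral), an antiderivative of (1 - t) cos(5*pi*t) is -t*sin(5*pi*t)/(5*pi) + sin(5*pi*t)/(5*pi) - cos(5*pi*t)/(25*pi**2); evaluating from -1 to 0: ∫_{-1}^{0} (1 - t) cos(5*pi*t) dt = (-1/(25*pi**2)) - (1/(25*pi**2)) = -2/(25*pi**2).
Integrating by parts (boundary term plus one more integral), an antiderivative of (t - 4) cos(5*pi*t) is t*sin(5*pi*t)/(5*pi) - 4*sin(5*pi*t)/(5*pi) + cos(5*pi*t)/(25*pi**2); evaluating from 0 to 1: ∫_{0}^{1} (t - 4) cos(5*pi*t) dt = (-1/(25*pi**2)) - (1/(25*pi**2)) = -2/(25*pi**2).
Summing the pieces gives a_5 = -4/(25*pi**2).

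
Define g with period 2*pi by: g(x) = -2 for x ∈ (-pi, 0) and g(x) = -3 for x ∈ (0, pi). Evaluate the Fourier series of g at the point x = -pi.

-5/2

At x = -pi the one-sided limits are g(-pi^-) = -3 and g(-pi^+) = -2.
By Dirichlet's theorem the series converges to their average, [(-3) + (-2)]/2 = -5/2.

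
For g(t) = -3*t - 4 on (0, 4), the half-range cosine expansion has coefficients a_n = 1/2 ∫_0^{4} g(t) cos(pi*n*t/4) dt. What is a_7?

a_7 = 1/2 ∫_0^{4} (-3*t - 4) cos(7*pi*t/4) dt.
Integrating by parts (boundary term plus one more integral), an antiderivative of (-3*t - 4) cos(7*pi*t/4) is -12*t*sin(7*pi*t/4)/(7*pi) - 16*sin(7*pi*t/4)/(7*pi) - 48*cos(7*pi*t/4)/(49*pi**2); evaluating from 0 to 4: ∫_{0}^{4} (-3*t - 4) cos(7*pi*t/4) dt = (48/(49*pi**2)) - (-48/(49*pi**2)) = 96/(49*pi**2).
Hence a_7 = (1/2)·(96/(49*pi**2)) = 48/(49*pi**2).

48/(49*pi**2)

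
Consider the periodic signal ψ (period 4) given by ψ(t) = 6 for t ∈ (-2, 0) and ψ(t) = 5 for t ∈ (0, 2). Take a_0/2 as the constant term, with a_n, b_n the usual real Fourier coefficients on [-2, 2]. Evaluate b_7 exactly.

b_7 = 1/2 ∫_{-2}^{2} ψ(t) sin(7*pi*t/2) dt.
Split the integral at the breakpoints.
Directly, an antiderivative of (6) sin(7*pi*t/2) is -12*cos(7*pi*t/2)/(7*pi); evaluating from -2 to 0: ∫_{-2}^{0} (6) sin(7*pi*t/2) dt = (-12/(7*pi)) - (12/(7*pi)) = -24/(7*pi).
Directly, an antiderivative of (5) sin(7*pi*t/2) is -10*cos(7*pi*t/2)/(7*pi); evaluating from 0 to 2: ∫_{0}^{2} (5) sin(7*pi*t/2) dt = (10/(7*pi)) - (-10/(7*pi)) = 20/(7*pi).
Summing the pieces and multiplying by (1/2) gives b_7 = -2/(7*pi).

-2/(7*pi)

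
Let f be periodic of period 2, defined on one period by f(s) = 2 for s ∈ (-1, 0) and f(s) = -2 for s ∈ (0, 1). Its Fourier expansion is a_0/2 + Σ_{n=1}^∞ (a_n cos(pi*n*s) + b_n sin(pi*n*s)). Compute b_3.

b_3 = ∫_{-1}^{1} f(s) sin(3*pi*s) ds.
f is odd and sin(3*pi*s) is odd, so the integrand is even and b_3 = 2 ∫_0^{1} f(s) sin(3*pi*s) ds.
Directly, an antiderivative of (-2) sin(3*pi*s) is 2*cos(3*pi*s)/(3*pi); evaluating from 0 to 1: ∫_{0}^{1} (-2) sin(3*pi*s) ds = (-2/(3*pi)) - (2/(3*pi)) = -4/(3*pi).
Hence b_3 = 2·(-4/(3*pi)) = -8/(3*pi).

-8/(3*pi)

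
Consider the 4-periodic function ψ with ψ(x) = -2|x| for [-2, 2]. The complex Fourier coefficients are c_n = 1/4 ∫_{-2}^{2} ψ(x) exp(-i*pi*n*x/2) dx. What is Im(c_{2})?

Since ψ is real-valued, Im(c_{2}) = -1/4 ∫_{-2}^{2} ψ(x) sin(pi*x) dx = -b_{2}/2.
(ψ is even, so the integrand is odd over a symmetric interval and the integral vanishes.)

0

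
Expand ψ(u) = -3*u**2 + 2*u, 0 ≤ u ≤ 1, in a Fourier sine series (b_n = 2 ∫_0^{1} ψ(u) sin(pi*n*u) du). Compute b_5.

2*(12 - 25*pi**2)/(125*pi**3)

b_5 = 2 ∫_0^{1} (-3*u**2 + 2*u) sin(5*pi*u) du.
Integrating by parts twice (tabular method), an antiderivative of (-3*u**2 + 2*u) sin(5*pi*u) is 3*u**2*cos(5*pi*u)/(5*pi) - 6*u*sin(5*pi*u)/(25*pi**2) - 2*u*cos(5*pi*u)/(5*pi) + 2*sin(5*pi*u)/(25*pi**2) - 6*cos(5*pi*u)/(125*pi**3); evaluating from 0 to 1: ∫_{0}^{1} (-3*u**2 + 2*u) sin(5*pi*u) du = ((6 - 25*pi**2)/(125*pi**3)) - (-6/(125*pi**3)) = (12 - 25*pi**2)/(125*pi**3).
Hence b_5 = 2·((12 - 25*pi**2)/(125*pi**3)) = 2*(12 - 25*pi**2)/(125*pi**3).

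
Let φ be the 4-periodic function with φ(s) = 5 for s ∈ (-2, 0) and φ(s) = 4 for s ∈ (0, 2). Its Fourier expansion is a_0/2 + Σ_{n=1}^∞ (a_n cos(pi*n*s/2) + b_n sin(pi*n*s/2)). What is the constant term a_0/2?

9/2

a_0 = 1/2 ∫_{-2}^{2} φ(s) ds = 1/2 · (18) = 9.
So the constant term a_0/2 = 9/2.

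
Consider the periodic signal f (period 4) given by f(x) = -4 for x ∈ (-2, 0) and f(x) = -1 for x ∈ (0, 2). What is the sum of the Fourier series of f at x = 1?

-1

f is continuous at x = 1 with value -1, so the series converges to -1 there.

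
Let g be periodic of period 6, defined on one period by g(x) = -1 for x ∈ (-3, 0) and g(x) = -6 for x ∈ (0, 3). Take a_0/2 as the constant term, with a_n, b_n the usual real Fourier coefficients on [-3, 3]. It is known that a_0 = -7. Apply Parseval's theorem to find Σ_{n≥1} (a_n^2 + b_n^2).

Parseval: a_0^2/2 + Σ_{n≥1} (a_n^2+b_n^2) = 1/3 ∫_{-3}^{3} g(x)^2 dx = 37.
Subtract a_0^2/2 = 49/2: Σ (a_n^2+b_n^2) = 25/2.

25/2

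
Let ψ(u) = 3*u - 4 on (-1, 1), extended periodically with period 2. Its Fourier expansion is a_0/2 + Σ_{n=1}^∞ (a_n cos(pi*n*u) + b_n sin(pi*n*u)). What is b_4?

-3/(2*pi)

b_4 = ∫_{-1}^{1} ψ(u) sin(4*pi*u) du.
Integrating by parts (boundary term plus one more integral), an antiderivative of (3*u - 4) sin(4*pi*u) is -3*u*cos(4*pi*u)/(4*pi) + 3*sin(4*pi*u)/(16*pi**2) + cos(4*pi*u)/pi; evaluating from -1 to 1: ∫_{-1}^{1} (3*u - 4) sin(4*pi*u) du = (1/(4*pi)) - (7/(4*pi)) = -3/(2*pi).
Hence b_4 = -3/(2*pi).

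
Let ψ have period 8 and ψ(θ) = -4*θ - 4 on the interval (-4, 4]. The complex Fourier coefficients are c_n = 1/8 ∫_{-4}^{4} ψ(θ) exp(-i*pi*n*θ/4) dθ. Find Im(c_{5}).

Since ψ is real-valued, Im(c_{5}) = -1/8 ∫_{-4}^{4} ψ(θ) sin(5*pi*θ/4) dθ = -b_{5}/2.
Integrating by parts (boundary term plus one more integral), an antiderivative of (-4*θ - 4) sin(5*pi*θ/4) is 16*θ*cos(5*pi*θ/4)/(5*pi) - 64*sin(5*pi*θ/4)/(25*pi**2) + 16*cos(5*pi*θ/4)/(5*pi); evaluating from -4 to 4: ∫_{-4}^{4} (-4*θ - 4) sin(5*pi*θ/4) dθ = (-16/pi) - (48/(5*pi)) = -128/(5*pi).
Hence Im(c_{5}) = (-1/8)·(-128/(5*pi)) = 16/(5*pi).

16/(5*pi)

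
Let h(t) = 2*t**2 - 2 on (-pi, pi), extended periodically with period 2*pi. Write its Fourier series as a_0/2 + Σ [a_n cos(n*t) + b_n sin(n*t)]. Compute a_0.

a_0 = 1/pi ∫_{-pi}^{pi} h(t) dt = 1/pi · (4*pi*(-3 + pi**2)/3) = -4 + 4*pi**2/3.

-4 + 4*pi**2/3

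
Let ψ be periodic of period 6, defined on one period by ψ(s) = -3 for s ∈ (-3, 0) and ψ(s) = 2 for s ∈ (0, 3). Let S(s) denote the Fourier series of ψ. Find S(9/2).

s = 9/2 differs from s = -3/2 by 1 full period(s), and the series is 6-periodic.
ψ is continuous at s = -3/2 with value -3, so the series converges to -3 there.

-3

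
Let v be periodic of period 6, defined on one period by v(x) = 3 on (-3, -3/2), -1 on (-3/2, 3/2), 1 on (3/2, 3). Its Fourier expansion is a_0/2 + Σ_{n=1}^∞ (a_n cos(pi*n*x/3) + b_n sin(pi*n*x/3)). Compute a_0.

a_0 = 1/3 ∫_{-3}^{3} v(x) dx = 1/3 · (3) = 1.

1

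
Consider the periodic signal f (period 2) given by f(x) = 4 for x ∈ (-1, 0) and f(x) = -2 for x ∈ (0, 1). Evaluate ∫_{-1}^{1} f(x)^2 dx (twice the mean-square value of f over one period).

∫_{-1}^{1} f(x)^2 dx = 20.

20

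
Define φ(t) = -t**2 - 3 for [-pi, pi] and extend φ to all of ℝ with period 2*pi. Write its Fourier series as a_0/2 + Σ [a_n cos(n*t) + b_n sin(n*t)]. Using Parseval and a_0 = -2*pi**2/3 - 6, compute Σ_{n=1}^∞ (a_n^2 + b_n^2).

Parseval: a_0^2/2 + Σ_{n≥1} (a_n^2+b_n^2) = 1/pi ∫_{-pi}^{pi} φ(t)^2 dt = 18 + 2*pi**4/5 + 4*pi**2.
Subtract a_0^2/2 = 2*(9 + pi**2)**2/9: Σ (a_n^2+b_n^2) = 8*pi**4/45.

8*pi**4/45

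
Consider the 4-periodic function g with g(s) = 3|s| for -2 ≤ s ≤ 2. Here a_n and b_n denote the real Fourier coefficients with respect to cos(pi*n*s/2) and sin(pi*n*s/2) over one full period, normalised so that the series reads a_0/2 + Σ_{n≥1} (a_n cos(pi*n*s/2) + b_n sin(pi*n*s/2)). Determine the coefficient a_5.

-24/(25*pi**2)

a_5 = 1/2 ∫_{-2}^{2} g(s) cos(5*pi*s/2) ds.
g is even and cos(5*pi*s/2) is even, so the integrand is even and a_5 = ∫_0^{2} g(s) cos(5*pi*s/2) ds.
Integrating by parts (boundary term plus one more integral), an antiderivative of (3*s) cos(5*pi*s/2) is 6*s*sin(5*pi*s/2)/(5*pi) + 12*cos(5*pi*s/2)/(25*pi**2); evaluating from 0 to 2: ∫_{0}^{2} (3*s) cos(5*pi*s/2) ds = (-12/(25*pi**2)) - (12/(25*pi**2)) = -24/(25*pi**2).
Hence a_5 = -24/(25*pi**2).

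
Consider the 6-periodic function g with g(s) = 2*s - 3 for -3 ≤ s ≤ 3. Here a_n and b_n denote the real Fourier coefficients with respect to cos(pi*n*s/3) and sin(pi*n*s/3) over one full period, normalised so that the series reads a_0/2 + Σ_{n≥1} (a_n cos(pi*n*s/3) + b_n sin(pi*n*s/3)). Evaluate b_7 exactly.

b_7 = 1/3 ∫_{-3}^{3} g(s) sin(7*pi*s/3) ds.
Integrating by parts (boundary term plus one more integral), an antiderivative of (2*s - 3) sin(7*pi*s/3) is -6*s*cos(7*pi*s/3)/(7*pi) + 18*sin(7*pi*s/3)/(49*pi**2) + 9*cos(7*pi*s/3)/(7*pi); evaluating from -3 to 3: ∫_{-3}^{3} (2*s - 3) sin(7*pi*s/3) ds = (9/(7*pi)) - (-27/(7*pi)) = 36/(7*pi).
Hence b_7 = (1/3)·(36/(7*pi)) = 12/(7*pi).

12/(7*pi)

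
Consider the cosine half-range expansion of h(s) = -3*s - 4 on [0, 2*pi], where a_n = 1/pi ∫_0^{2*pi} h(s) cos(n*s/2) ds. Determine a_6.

a_6 = 1/pi ∫_0^{2*pi} (-3*s - 4) cos(3*s) ds.
Integrating by parts (boundary term plus one more integral), an antiderivative of (-3*s - 4) cos(3*s) is -s*sin(3*s) - 4*sin(3*s)/3 - cos(3*s)/3; evaluating from 0 to 2*pi: ∫_{0}^{2*pi} (-3*s - 4) cos(3*s) ds = (-1/3) - (-1/3) = 0.
Hence a_6 = (1/pi)·(0) = 0.

0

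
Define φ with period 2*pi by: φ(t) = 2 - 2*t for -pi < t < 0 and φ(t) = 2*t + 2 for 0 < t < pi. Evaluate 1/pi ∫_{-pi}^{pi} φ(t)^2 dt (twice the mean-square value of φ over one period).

8 + 8*pi + 8*pi**2/3

1/pi ∫_{-pi}^{pi} φ(t)^2 dt = 1/pi · (8*pi*(3 + 3*pi + pi**2)/3) = 8 + 8*pi + 8*pi**2/3.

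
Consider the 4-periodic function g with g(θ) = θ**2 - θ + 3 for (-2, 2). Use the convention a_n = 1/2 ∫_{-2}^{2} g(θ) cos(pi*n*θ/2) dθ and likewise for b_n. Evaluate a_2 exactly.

4/pi**2

a_2 = 1/2 ∫_{-2}^{2} g(θ) cos(pi*θ) dθ.
Integrating by parts twice (tabular method), an antiderivative of (θ**2 - θ + 3) cos(pi*θ) is θ**2*sin(pi*θ)/pi - θ*sin(pi*θ)/pi + 2*θ*cos(pi*θ)/pi**2 - 2*sin(pi*θ)/pi**3 + 3*sin(pi*θ)/pi - cos(pi*θ)/pi**2; evaluating from -2 to 2: ∫_{-2}^{2} (θ**2 - θ + 3) cos(pi*θ) dθ = (3/pi**2) - (-5/pi**2) = 8/pi**2.
Hence a_2 = (1/2)·(8/pi**2) = 4/pi**2.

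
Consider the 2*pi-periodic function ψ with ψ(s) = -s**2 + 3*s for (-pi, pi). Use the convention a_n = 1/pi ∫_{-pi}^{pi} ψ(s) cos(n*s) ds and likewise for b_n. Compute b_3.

b_3 = 1/pi ∫_{-pi}^{pi} ψ(s) sin(3*s) ds.
Integrating by parts twice (tabular method), an antiderivative of (-s**2 + 3*s) sin(3*s) is s**2*cos(3*s)/3 - 2*s*sin(3*s)/9 - s*cos(3*s) + sin(3*s)/3 - 2*cos(3*s)/27; evaluating from -pi to pi: ∫_{-pi}^{pi} (-s**2 + 3*s) sin(3*s) ds = (-pi**2/3 + 2/27 + pi) - (-pi**2/3 - pi + 2/27) = 2*pi.
Hence b_3 = (1/pi)·(2*pi) = 2.

2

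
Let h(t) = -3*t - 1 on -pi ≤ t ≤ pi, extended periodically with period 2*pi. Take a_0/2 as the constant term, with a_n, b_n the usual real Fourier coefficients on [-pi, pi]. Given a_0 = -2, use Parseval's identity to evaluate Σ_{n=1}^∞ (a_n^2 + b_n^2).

6*pi**2

Parseval: a_0^2/2 + Σ_{n≥1} (a_n^2+b_n^2) = 1/pi ∫_{-pi}^{pi} h(t)^2 dt = 2 + 6*pi**2.
Subtract a_0^2/2 = 2: Σ (a_n^2+b_n^2) = 6*pi**2.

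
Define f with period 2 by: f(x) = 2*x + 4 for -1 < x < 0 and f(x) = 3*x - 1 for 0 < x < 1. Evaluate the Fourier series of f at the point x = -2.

x = -2 differs from x = 0 by -1 full period(s), and the series is 2-periodic.
At x = 0 the one-sided limits are f(0^-) = 4 and f(0^+) = -1.
By Dirichlet's theorem the series converges to their average, [(4) + (-1)]/2 = 3/2.

3/2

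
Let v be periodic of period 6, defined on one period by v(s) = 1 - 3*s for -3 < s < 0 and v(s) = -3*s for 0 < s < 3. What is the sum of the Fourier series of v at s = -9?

s = -9 differs from s = -3 by -1 full period(s), and the series is 6-periodic.
At s = -3 the one-sided limits are v(-3^-) = -9 and v(-3^+) = 10.
By Dirichlet's theorem the series converges to their average, [(-9) + (10)]/2 = 1/2.

1/2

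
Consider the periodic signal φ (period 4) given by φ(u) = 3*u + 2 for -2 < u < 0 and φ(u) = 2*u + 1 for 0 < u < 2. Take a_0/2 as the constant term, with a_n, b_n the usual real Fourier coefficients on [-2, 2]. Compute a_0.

2

a_0 = 1/2 ∫_{-2}^{2} φ(u) du = 1/2 · (4) = 2.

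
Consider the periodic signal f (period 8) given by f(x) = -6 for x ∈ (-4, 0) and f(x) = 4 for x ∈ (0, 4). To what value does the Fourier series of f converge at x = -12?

x = -12 differs from x = 4 by -2 full period(s), and the series is 8-periodic.
At x = 4 the one-sided limits are f(4^-) = 4 and f(4^+) = -6.
By Dirichlet's theorem the series converges to their average, [(4) + (-6)]/2 = -1.

-1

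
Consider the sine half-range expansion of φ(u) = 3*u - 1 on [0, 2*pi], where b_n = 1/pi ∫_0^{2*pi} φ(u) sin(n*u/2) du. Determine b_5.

b_5 = 1/pi ∫_0^{2*pi} (3*u - 1) sin(5*u/2) du.
Integrating by parts (boundary term plus one more integral), an antiderivative of (3*u - 1) sin(5*u/2) is -6*u*cos(5*u/2)/5 + 12*sin(5*u/2)/25 + 2*cos(5*u/2)/5; evaluating from 0 to 2*pi: ∫_{0}^{2*pi} (3*u - 1) sin(5*u/2) du = (-2/5 + 12*pi/5) - (2/5) = -4/5 + 12*pi/5.
Hence b_5 = (1/pi)·(-4/5 + 12*pi/5) = 4*(-1 + 3*pi)/(5*pi).

4*(-1 + 3*pi)/(5*pi)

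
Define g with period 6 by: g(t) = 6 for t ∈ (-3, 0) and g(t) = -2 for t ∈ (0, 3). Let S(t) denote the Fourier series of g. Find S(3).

2

At t = 3 the one-sided limits are g(3^-) = -2 and g(3^+) = 6.
By Dirichlet's theorem the series converges to their average, [(-2) + (6)]/2 = 2.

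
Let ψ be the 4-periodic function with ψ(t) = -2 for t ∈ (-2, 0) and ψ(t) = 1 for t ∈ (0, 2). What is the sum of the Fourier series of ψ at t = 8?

-1/2

t = 8 differs from t = 0 by 2 full period(s), and the series is 4-periodic.
At t = 0 the one-sided limits are ψ(0^-) = -2 and ψ(0^+) = 1.
By Dirichlet's theorem the series converges to their average, [(-2) + (1)]/2 = -1/2.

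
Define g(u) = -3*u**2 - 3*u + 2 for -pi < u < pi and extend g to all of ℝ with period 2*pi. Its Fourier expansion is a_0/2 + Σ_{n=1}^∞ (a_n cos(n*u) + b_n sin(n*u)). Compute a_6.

a_6 = 1/pi ∫_{-pi}^{pi} g(u) cos(6*u) du.
Integrating by parts twice (tabular method), an antiderivative of (-3*u**2 - 3*u + 2) cos(6*u) is -u**2*sin(6*u)/2 - u*sin(6*u)/2 - u*cos(6*u)/6 + 13*sin(6*u)/36 - cos(6*u)/12; evaluating from -pi to pi: ∫_{-pi}^{pi} (-3*u**2 - 3*u + 2) cos(6*u) du = (-pi/6 - 1/12) - (-1/12 + pi/6) = -pi/3.
Hence a_6 = (1/pi)·(-pi/3) = -1/3.

-1/3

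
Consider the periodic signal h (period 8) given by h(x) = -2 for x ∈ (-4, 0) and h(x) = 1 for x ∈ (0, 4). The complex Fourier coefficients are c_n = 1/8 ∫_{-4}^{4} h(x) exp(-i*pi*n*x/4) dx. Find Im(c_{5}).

-3/(5*pi)

Since h is real-valued, Im(c_{5}) = -1/8 ∫_{-4}^{4} h(x) sin(5*pi*x/4) dx = -b_{5}/2.
Split the integral at the breakpoints.
Directly, an antiderivative of (-2) sin(5*pi*x/4) is 8*cos(5*pi*x/4)/(5*pi); evaluating from -4 to 0: ∫_{-4}^{0} (-2) sin(5*pi*x/4) dx = (8/(5*pi)) - (-8/(5*pi)) = 16/(5*pi).
Directly, an antiderivative of (1) sin(5*pi*x/4) is -4*cos(5*pi*x/4)/(5*pi); evaluating from 0 to 4: ∫_{0}^{4} (1) sin(5*pi*x/4) dx = (4/(5*pi)) - (-4/(5*pi)) = 8/(5*pi).
So ∫_{-4}^{4} h(x) sin(5*pi*x/4) dx = 24/(5*pi).
Hence Im(c_{5}) = (-1/8)·(24/(5*pi)) = -3/(5*pi).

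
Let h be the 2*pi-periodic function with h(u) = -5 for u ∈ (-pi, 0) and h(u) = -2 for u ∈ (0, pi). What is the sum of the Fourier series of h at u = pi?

-7/2

At u = pi the one-sided limits are h(pi^-) = -2 and h(pi^+) = -5.
By Dirichlet's theorem the series converges to their average, [(-2) + (-5)]/2 = -7/2.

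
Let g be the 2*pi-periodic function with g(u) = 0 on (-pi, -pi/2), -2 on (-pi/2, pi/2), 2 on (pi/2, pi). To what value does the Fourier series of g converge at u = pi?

1

At u = pi the one-sided limits are g(pi^-) = 2 and g(pi^+) = 0.
By Dirichlet's theorem the series converges to their average, [(2) + (0)]/2 = 1.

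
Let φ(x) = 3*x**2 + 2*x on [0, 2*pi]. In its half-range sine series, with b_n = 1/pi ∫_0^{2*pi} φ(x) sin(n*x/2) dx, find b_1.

b_1 = 1/pi ∫_0^{2*pi} (3*x**2 + 2*x) sin(x/2) dx.
Integrating by parts twice (tabular method), an antiderivative of (3*x**2 + 2*x) sin(x/2) is -6*x**2*cos(x/2) + 24*x*sin(x/2) - 4*x*cos(x/2) + 8*sin(x/2) + 48*cos(x/2); evaluating from 0 to 2*pi: ∫_{0}^{2*pi} (3*x**2 + 2*x) sin(x/2) dx = (-48 + 8*pi + 24*pi**2) - (48) = -96 + 8*pi + 24*pi**2.
Hence b_1 = (1/pi)·(-96 + 8*pi + 24*pi**2) = -96/pi + 8 + 24*pi.

-96/pi + 8 + 24*pi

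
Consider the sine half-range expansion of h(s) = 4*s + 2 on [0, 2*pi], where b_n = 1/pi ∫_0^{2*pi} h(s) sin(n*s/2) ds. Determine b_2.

-8

b_2 = 1/pi ∫_0^{2*pi} (4*s + 2) sin(s) ds.
Integrating by parts (boundary term plus one more integral), an antiderivative of (4*s + 2) sin(s) is -4*s*cos(s) + 4*sin(s) - 2*cos(s); evaluating from 0 to 2*pi: ∫_{0}^{2*pi} (4*s + 2) sin(s) ds = (-8*pi - 2) - (-2) = -8*pi.
Hence b_2 = (1/pi)·(-8*pi) = -8.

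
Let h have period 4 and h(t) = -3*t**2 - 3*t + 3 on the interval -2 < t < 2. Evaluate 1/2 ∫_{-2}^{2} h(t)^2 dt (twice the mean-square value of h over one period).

1/2 ∫_{-2}^{2} h(t)^2 dt = 1/2 · (516/5) = 258/5.

258/5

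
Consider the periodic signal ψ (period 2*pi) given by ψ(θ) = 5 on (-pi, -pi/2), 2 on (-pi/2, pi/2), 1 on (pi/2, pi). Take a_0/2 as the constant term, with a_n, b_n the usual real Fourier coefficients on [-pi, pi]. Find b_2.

4/pi

b_2 = 1/pi ∫_{-pi}^{pi} ψ(θ) sin(2*θ) dθ.
Split the integral at the breakpoints.
Directly, an antiderivative of (5) sin(2*θ) is -5*cos(2*θ)/2; evaluating from -pi to -pi/2: ∫_{-pi}^{-pi/2} (5) sin(2*θ) dθ = (5/2) - (-5/2) = 5.
Directly, an antiderivative of (2) sin(2*θ) is -cos(2*θ); evaluating from -pi/2 to pi/2: ∫_{-pi/2}^{pi/2} (2) sin(2*θ) dθ = (1) - (1) = 0.
Directly, an antiderivative of (1) sin(2*θ) is -cos(2*θ)/2; evaluating from pi/2 to pi: ∫_{pi/2}^{pi} (1) sin(2*θ) dθ = (-1/2) - (1/2) = -1.
Summing the pieces and multiplying by (1/pi) gives b_2 = 4/pi.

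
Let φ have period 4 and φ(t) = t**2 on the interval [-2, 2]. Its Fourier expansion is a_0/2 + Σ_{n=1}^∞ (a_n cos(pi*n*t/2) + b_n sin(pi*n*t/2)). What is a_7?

-16/(49*pi**2)

a_7 = 1/2 ∫_{-2}^{2} φ(t) cos(7*pi*t/2) dt.
φ is even and cos(7*pi*t/2) is even, so the integrand is even and a_7 = ∫_0^{2} φ(t) cos(7*pi*t/2) dt.
Integrating by parts twice (tabular method), an antiderivative of (t**2) cos(7*pi*t/2) is 2*t**2*sin(7*pi*t/2)/(7*pi) + 8*t*cos(7*pi*t/2)/(49*pi**2) - 16*sin(7*pi*t/2)/(343*pi**3); evaluating from 0 to 2: ∫_{0}^{2} (t**2) cos(7*pi*t/2) dt = (-16/(49*pi**2)) - (0) = -16/(49*pi**2).
Hence a_7 = -16/(49*pi**2).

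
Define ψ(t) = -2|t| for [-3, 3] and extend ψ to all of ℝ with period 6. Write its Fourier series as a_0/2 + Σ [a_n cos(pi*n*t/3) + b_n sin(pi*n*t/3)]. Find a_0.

a_0 = 1/3 ∫_{-3}^{3} ψ(t) dt = 1/3 · (-18) = -6.

-6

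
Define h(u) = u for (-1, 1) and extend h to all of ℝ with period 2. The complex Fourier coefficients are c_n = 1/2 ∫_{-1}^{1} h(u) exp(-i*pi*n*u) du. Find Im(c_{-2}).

-1/(2*pi)

Since h is real-valued, Im(c_{-2}) = -1/2 ∫_{-1}^{1} h(u) sin(-2*pi*u) du = b_{2}/2.
h is odd and sin(-2*pi*u) is odd, so the integrand is even: ∫_{-1}^{1} h(u) sin(-2*pi*u) du = 2∫_0^{1} h(u) sin(-2*pi*u) du.
Integrating by parts (boundary term plus one more integral), an antiderivative of (u) sin(-2*pi*u) is u*cos(2*pi*u)/(2*pi) - sin(2*pi*u)/(4*pi**2); evaluating from 0 to 1: ∫_{0}^{1} (u) sin(-2*pi*u) du = (1/(2*pi)) - (0) = 1/(2*pi).
So ∫_{-1}^{1} h(u) sin(-2*pi*u) du = 1/pi.
Hence Im(c_{-2}) = (-1/2)·(1/pi) = -1/(2*pi).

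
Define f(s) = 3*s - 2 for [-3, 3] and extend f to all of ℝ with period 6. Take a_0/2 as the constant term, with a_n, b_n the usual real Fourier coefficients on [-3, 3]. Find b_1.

18/pi

b_1 = 1/3 ∫_{-3}^{3} f(s) sin(pi*s/3) ds.
Integrating by parts (boundary term plus one more integral), an antiderivative of (3*s - 2) sin(pi*s/3) is -9*s*cos(pi*s/3)/pi + 27*sin(pi*s/3)/pi**2 + 6*cos(pi*s/3)/pi; evaluating from -3 to 3: ∫_{-3}^{3} (3*s - 2) sin(pi*s/3) ds = (21/pi) - (-33/pi) = 54/pi.
Hence b_1 = (1/3)·(54/pi) = 18/pi.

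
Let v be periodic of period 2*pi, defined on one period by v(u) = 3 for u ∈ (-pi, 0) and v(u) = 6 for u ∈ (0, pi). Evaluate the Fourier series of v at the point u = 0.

9/2

At u = 0 the one-sided limits are v(0^-) = 3 and v(0^+) = 6.
By Dirichlet's theorem the series converges to their average, [(3) + (6)]/2 = 9/2.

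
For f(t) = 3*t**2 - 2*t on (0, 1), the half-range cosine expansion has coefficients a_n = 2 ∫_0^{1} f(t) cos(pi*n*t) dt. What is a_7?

a_7 = 2 ∫_0^{1} (3*t**2 - 2*t) cos(7*pi*t) dt.
Integrating by parts twice (tabular method), an antiderivative of (3*t**2 - 2*t) cos(7*pi*t) is 3*t**2*sin(7*pi*t)/(7*pi) - 2*t*sin(7*pi*t)/(7*pi) + 6*t*cos(7*pi*t)/(49*pi**2) - 6*sin(7*pi*t)/(343*pi**3) - 2*cos(7*pi*t)/(49*pi**2); evaluating from 0 to 1: ∫_{0}^{1} (3*t**2 - 2*t) cos(7*pi*t) dt = (-4/(49*pi**2)) - (-2/(49*pi**2)) = -2/(49*pi**2).
Hence a_7 = 2·(-2/(49*pi**2)) = -4/(49*pi**2).

-4/(49*pi**2)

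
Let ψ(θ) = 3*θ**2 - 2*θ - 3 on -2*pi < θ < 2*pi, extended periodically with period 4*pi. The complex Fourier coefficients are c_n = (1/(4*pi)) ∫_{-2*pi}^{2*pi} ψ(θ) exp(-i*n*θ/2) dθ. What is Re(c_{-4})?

Since ψ is real-valued, Re(c_{-4}) = (1/(4*pi)) ∫_{-2*pi}^{2*pi} ψ(θ) cos(-2*θ) dθ = a_{4}/2.
Integrating by parts twice (tabular method), an antiderivative of (3*θ**2 - 2*θ - 3) cos(-2*θ) is 3*θ**2*sin(2*θ)/2 - θ*sin(2*θ) + 3*θ*cos(2*θ)/2 - 9*sin(2*θ)/4 - cos(2*θ)/2; evaluating from -2*pi to 2*pi: ∫_{-2*pi}^{2*pi} (3*θ**2 - 2*θ - 3) cos(-2*θ) dθ = (-1/2 + 3*pi) - (-3*pi - 1/2) = 6*pi.
Hence Re(c_{-4}) = (1/(4*pi))·(6*pi) = 3/2.

3/2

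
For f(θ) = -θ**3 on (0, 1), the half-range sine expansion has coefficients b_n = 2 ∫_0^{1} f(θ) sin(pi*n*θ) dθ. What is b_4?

(-3 + 8*pi**2)/(16*pi**3)

b_4 = 2 ∫_0^{1} (-θ**3) sin(4*pi*θ) dθ.
Integrating by parts three times (tabular method), an antiderivative of (-θ**3) sin(4*pi*θ) is θ**3*cos(4*pi*θ)/(4*pi) - 3*θ**2*sin(4*pi*θ)/(16*pi**2) - 3*θ*cos(4*pi*θ)/(32*pi**3) + 3*sin(4*pi*θ)/(128*pi**4); evaluating from 0 to 1: ∫_{0}^{1} (-θ**3) sin(4*pi*θ) dθ = ((-3 + 8*pi**2)/(32*pi**3)) - (0) = (-3 + 8*pi**2)/(32*pi**3).
Hence b_4 = 2·((-3 + 8*pi**2)/(32*pi**3)) = (-3 + 8*pi**2)/(16*pi**3).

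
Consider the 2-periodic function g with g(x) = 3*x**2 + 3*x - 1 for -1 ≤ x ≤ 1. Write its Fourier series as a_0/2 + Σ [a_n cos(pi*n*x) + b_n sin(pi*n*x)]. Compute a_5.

a_5 = ∫_{-1}^{1} g(x) cos(5*pi*x) dx.
Integrating by parts twice (tabular method), an antiderivative of (3*x**2 + 3*x - 1) cos(5*pi*x) is 3*x**2*sin(5*pi*x)/(5*pi) + 3*x*sin(5*pi*x)/(5*pi) + 6*x*cos(5*pi*x)/(25*pi**2) - sin(5*pi*x)/(5*pi) - 6*sin(5*pi*x)/(125*pi**3) + 3*cos(5*pi*x)/(25*pi**2); evaluating from -1 to 1: ∫_{-1}^{1} (3*x**2 + 3*x - 1) cos(5*pi*x) dx = (-9/(25*pi**2)) - (3/(25*pi**2)) = -12/(25*pi**2).
Hence a_5 = -12/(25*pi**2).

-12/(25*pi**2)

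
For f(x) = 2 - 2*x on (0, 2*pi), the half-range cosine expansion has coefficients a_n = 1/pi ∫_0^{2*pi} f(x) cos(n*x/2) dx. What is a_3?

a_3 = 1/pi ∫_0^{2*pi} (2 - 2*x) cos(3*x/2) dx.
Integrating by parts (boundary term plus one more integral), an antiderivative of (2 - 2*x) cos(3*x/2) is -4*x*sin(3*x/2)/3 + 4*sin(3*x/2)/3 - 8*cos(3*x/2)/9; evaluating from 0 to 2*pi: ∫_{0}^{2*pi} (2 - 2*x) cos(3*x/2) dx = (8/9) - (-8/9) = 16/9.
Hence a_3 = (1/pi)·(16/9) = 16/(9*pi).

16/(9*pi)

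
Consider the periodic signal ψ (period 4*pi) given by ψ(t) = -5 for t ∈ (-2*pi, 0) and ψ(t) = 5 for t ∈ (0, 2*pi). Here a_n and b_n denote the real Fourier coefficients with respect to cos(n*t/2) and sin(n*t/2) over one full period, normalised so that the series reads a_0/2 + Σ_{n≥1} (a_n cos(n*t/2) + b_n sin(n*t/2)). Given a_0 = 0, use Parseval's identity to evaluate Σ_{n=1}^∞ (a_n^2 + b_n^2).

Parseval: a_0^2/2 + Σ_{n≥1} (a_n^2+b_n^2) = (1/(2*pi)) ∫_{-2*pi}^{2*pi} ψ(t)^2 dt = 50.
Subtract a_0^2/2 = 0: Σ (a_n^2+b_n^2) = 50.

50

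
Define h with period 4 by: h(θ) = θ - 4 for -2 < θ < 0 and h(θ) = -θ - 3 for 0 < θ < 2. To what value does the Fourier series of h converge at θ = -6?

-11/2

θ = -6 differs from θ = 2 by -2 full period(s), and the series is 4-periodic.
At θ = 2 the one-sided limits are h(2^-) = -5 and h(2^+) = -6.
By Dirichlet's theorem the series converges to their average, [(-5) + (-6)]/2 = -11/2.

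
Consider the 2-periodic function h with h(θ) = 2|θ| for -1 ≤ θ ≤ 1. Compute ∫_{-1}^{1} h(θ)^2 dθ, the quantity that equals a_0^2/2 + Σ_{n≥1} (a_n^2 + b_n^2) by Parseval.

∫_{-1}^{1} h(θ)^2 dθ = 8/3.

8/3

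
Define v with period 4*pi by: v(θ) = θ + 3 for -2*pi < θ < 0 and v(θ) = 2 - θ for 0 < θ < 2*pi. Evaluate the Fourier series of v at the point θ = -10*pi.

θ = -10*pi differs from θ = -2*pi by -2 full period(s), and the series is 4*pi-periodic.
At θ = -2*pi the one-sided limits are v(-2*pi^-) = 2 - 2*pi and v(-2*pi^+) = 3 - 2*pi.
By Dirichlet's theorem the series converges to their average, [(2 - 2*pi) + (3 - 2*pi)]/2 = 5/2 - 2*pi.

5/2 - 2*pi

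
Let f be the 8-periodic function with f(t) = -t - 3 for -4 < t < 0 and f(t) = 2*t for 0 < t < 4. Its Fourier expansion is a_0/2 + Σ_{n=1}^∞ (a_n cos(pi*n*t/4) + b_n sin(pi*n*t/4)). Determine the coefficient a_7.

-24/(49*pi**2)

a_7 = 1/4 ∫_{-4}^{4} f(t) cos(7*pi*t/4) dt.
Split the integral at the breakpoints.
Integrating by parts (boundary term plus one more integral), an antiderivative of (-t - 3) cos(7*pi*t/4) is -4*t*sin(7*pi*t/4)/(7*pi) - 12*sin(7*pi*t/4)/(7*pi) - 16*cos(7*pi*t/4)/(49*pi**2); evaluating from -4 to 0: ∫_{-4}^{0} (-t - 3) cos(7*pi*t/4) dt = (-16/(49*pi**2)) - (16/(49*pi**2)) = -32/(49*pi**2).
Integrating by parts (boundary term plus one more integral), an antiderivative of (2*t) cos(7*pi*t/4) is 8*t*sin(7*pi*t/4)/(7*pi) + 32*cos(7*pi*t/4)/(49*pi**2); evaluating from 0 to 4: ∫_{0}^{4} (2*t) cos(7*pi*t/4) dt = (-32/(49*pi**2)) - (32/(49*pi**2)) = -64/(49*pi**2).
Summing the pieces and multiplying by (1/4) gives a_7 = -24/(49*pi**2).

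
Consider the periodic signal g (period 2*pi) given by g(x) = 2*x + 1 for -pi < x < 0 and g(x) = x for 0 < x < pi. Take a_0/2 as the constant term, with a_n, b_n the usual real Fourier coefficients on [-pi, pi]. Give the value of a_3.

a_3 = 1/pi ∫_{-pi}^{pi} g(x) cos(3*x) dx.
Split the integral at the breakpoints.
Integrating by parts (boundary term plus one more integral), an antiderivative of (2*x + 1) cos(3*x) is 2*x*sin(3*x)/3 + sin(3*x)/3 + 2*cos(3*x)/9; evaluating from -pi to 0: ∫_{-pi}^{0} (2*x + 1) cos(3*x) dx = (2/9) - (-2/9) = 4/9.
Integrating by parts (boundary term plus one more integral), an antiderivative of (x) cos(3*x) is x*sin(3*x)/3 + cos(3*x)/9; evaluating from 0 to pi: ∫_{0}^{pi} (x) cos(3*x) dx = (-1/9) - (1/9) = -2/9.
Summing the pieces and multiplying by (1/pi) gives a_3 = 2/(9*pi).

2/(9*pi)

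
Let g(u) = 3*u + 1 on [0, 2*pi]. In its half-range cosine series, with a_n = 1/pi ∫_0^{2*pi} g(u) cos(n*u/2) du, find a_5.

a_5 = 1/pi ∫_0^{2*pi} (3*u + 1) cos(5*u/2) du.
Integrating by parts (boundary term plus one more integral), an antiderivative of (3*u + 1) cos(5*u/2) is 6*u*sin(5*u/2)/5 + 2*sin(5*u/2)/5 + 12*cos(5*u/2)/25; evaluating from 0 to 2*pi: ∫_{0}^{2*pi} (3*u + 1) cos(5*u/2) du = (-12/25) - (12/25) = -24/25.
Hence a_5 = (1/pi)·(-24/25) = -24/(25*pi).

-24/(25*pi)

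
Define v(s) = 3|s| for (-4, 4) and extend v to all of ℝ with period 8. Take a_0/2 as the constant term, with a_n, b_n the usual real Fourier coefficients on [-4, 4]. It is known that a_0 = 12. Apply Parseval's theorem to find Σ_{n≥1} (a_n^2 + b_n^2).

24

Parseval: a_0^2/2 + Σ_{n≥1} (a_n^2+b_n^2) = 1/4 ∫_{-4}^{4} v(s)^2 ds = 96.
Subtract a_0^2/2 = 72: Σ (a_n^2+b_n^2) = 24.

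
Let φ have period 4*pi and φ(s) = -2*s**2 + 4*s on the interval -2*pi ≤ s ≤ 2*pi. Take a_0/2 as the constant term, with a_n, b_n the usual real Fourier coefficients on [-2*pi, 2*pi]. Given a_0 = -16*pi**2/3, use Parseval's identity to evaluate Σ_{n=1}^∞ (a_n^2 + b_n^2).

Parseval: a_0^2/2 + Σ_{n≥1} (a_n^2+b_n^2) = (1/(2*pi)) ∫_{-2*pi}^{2*pi} φ(s)^2 ds = 128*pi**2*(5 + 3*pi**2)/15.
Subtract a_0^2/2 = 128*pi**4/9: Σ (a_n^2+b_n^2) = 128*pi**2*(15 + 4*pi**2)/45.

128*pi**2*(15 + 4*pi**2)/45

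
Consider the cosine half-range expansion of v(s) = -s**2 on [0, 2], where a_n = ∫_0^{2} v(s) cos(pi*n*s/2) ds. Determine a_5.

a_5 = ∫_0^{2} (-s**2) cos(5*pi*s/2) ds.
Integrating by parts twice (tabular method), an antiderivative of (-s**2) cos(5*pi*s/2) is -2*s**2*sin(5*pi*s/2)/(5*pi) - 8*s*cos(5*pi*s/2)/(25*pi**2) + 16*sin(5*pi*s/2)/(125*pi**3); evaluating from 0 to 2: ∫_{0}^{2} (-s**2) cos(5*pi*s/2) ds = (16/(25*pi**2)) - (0) = 16/(25*pi**2).
Hence a_5 = 16/(25*pi**2).

16/(25*pi**2)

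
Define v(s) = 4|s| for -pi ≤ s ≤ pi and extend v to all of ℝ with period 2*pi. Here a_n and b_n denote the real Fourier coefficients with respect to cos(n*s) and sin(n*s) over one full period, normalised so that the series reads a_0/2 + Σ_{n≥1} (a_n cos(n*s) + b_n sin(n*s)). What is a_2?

a_2 = 1/pi ∫_{-pi}^{pi} v(s) cos(2*s) ds.
v is even and cos(2*s) is even, so the integrand is even and a_2 = 2/pi ∫_0^{pi} v(s) cos(2*s) ds.
Integrating by parts (boundary term plus one more integral), an antiderivative of (4*s) cos(2*s) is 2*s*sin(2*s) + cos(2*s); evaluating from 0 to pi: ∫_{0}^{pi} (4*s) cos(2*s) ds = (1) - (1) = 0.
Hence a_2 = (2/pi)·(0) = 0.

0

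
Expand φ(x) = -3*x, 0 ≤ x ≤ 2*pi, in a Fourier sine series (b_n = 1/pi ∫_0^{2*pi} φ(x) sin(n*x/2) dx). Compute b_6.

2

b_6 = 1/pi ∫_0^{2*pi} (-3*x) sin(3*x) dx.
Integrating by parts (boundary term plus one more integral), an antiderivative of (-3*x) sin(3*x) is x*cos(3*x) - sin(3*x)/3; evaluating from 0 to 2*pi: ∫_{0}^{2*pi} (-3*x) sin(3*x) dx = (2*pi) - (0) = 2*pi.
Hence b_6 = (1/pi)·(2*pi) = 2.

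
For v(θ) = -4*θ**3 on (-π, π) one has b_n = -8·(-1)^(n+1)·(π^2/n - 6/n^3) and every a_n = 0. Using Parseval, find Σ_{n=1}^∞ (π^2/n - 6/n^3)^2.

pi**6/14

Parseval: Σ b_n^2 = (1/π) ∫_{-π}^{π} v(θ)^2 dθ = 32*pi**6/7.
b_n^2 = 64·(π^2/n - 6/n^3)^2, so the sum equals (32*pi**6/7)/64 = pi**6/14.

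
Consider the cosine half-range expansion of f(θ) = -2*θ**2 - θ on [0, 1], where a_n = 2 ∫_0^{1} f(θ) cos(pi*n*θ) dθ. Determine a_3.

a_3 = 2 ∫_0^{1} (-2*θ**2 - θ) cos(3*pi*θ) dθ.
Integrating by parts twice (tabular method), an antiderivative of (-2*θ**2 - θ) cos(3*pi*θ) is -2*θ**2*sin(3*pi*θ)/(3*pi) - θ*sin(3*pi*θ)/(3*pi) - 4*θ*cos(3*pi*θ)/(9*pi**2) + 4*sin(3*pi*θ)/(27*pi**3) - cos(3*pi*θ)/(9*pi**2); evaluating from 0 to 1: ∫_{0}^{1} (-2*θ**2 - θ) cos(3*pi*θ) dθ = (5/(9*pi**2)) - (-1/(9*pi**2)) = 2/(3*pi**2).
Hence a_3 = 2·(2/(3*pi**2)) = 4/(3*pi**2).

4/(3*pi**2)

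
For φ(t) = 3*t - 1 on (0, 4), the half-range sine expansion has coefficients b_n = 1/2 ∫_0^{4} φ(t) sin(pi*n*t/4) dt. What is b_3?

20/(3*pi)

b_3 = 1/2 ∫_0^{4} (3*t - 1) sin(3*pi*t/4) dt.
Integrating by parts (boundary term plus one more integral), an antiderivative of (3*t - 1) sin(3*pi*t/4) is -4*t*cos(3*pi*t/4)/pi + 16*sin(3*pi*t/4)/(3*pi**2) + 4*cos(3*pi*t/4)/(3*pi); evaluating from 0 to 4: ∫_{0}^{4} (3*t - 1) sin(3*pi*t/4) dt = (44/(3*pi)) - (4/(3*pi)) = 40/(3*pi).
Hence b_3 = (1/2)·(40/(3*pi)) = 20/(3*pi).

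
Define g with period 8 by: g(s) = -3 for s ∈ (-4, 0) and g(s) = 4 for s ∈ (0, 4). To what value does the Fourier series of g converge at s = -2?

g is continuous at s = -2 with value -3, so the series converges to -3 there.

-3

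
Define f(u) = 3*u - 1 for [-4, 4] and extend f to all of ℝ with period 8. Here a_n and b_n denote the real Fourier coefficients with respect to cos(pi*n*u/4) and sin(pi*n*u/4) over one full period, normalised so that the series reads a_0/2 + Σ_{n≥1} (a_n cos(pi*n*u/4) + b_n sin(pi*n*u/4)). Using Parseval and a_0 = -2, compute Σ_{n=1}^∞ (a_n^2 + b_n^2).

Parseval: a_0^2/2 + Σ_{n≥1} (a_n^2+b_n^2) = 1/4 ∫_{-4}^{4} f(u)^2 du = 98.
Subtract a_0^2/2 = 2: Σ (a_n^2+b_n^2) = 96.

96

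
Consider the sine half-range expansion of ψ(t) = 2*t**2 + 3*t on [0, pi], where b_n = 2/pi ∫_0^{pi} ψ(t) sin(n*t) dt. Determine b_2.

b_2 = 2/pi ∫_0^{pi} (2*t**2 + 3*t) sin(2*t) dt.
Integrating by parts twice (tabular method), an antiderivative of (2*t**2 + 3*t) sin(2*t) is -t**2*cos(2*t) + t*sin(2*t) - 3*t*cos(2*t)/2 + 3*sin(2*t)/4 + cos(2*t)/2; evaluating from 0 to pi: ∫_{0}^{pi} (2*t**2 + 3*t) sin(2*t) dt = (-pi**2 - 3*pi/2 + 1/2) - (1/2) = -pi*(3 + 2*pi)/2.
Hence b_2 = (2/pi)·(-pi*(3 + 2*pi)/2) = -2*pi - 3.

-2*pi - 3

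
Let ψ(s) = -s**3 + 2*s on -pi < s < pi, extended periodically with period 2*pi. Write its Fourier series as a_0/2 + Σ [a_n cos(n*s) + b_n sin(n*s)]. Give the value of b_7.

208/343 - 2*pi**2/7

b_7 = 1/pi ∫_{-pi}^{pi} ψ(s) sin(7*s) ds.
ψ is odd and sin(7*s) is odd, so the integrand is even and b_7 = 2/pi ∫_0^{pi} ψ(s) sin(7*s) ds.
Integrating by parts three times (tabular method), an antiderivative of (-s**3 + 2*s) sin(7*s) is s**3*cos(7*s)/7 - 3*s**2*sin(7*s)/49 - 104*s*cos(7*s)/343 + 104*sin(7*s)/2401; evaluating from 0 to pi: ∫_{0}^{pi} (-s**3 + 2*s) sin(7*s) ds = (pi*(104 - 49*pi**2)/343) - (0) = pi*(104 - 49*pi**2)/343.
Hence b_7 = (2/pi)·(pi*(104 - 49*pi**2)/343) = 208/343 - 2*pi**2/7.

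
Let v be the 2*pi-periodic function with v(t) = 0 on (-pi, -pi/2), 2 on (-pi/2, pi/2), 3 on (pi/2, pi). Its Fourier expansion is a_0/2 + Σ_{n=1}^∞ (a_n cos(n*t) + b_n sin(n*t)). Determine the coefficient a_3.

-1/(3*pi)

a_3 = 1/pi ∫_{-pi}^{pi} v(t) cos(3*t) dt.
Split the integral at the breakpoints.
∫_{-pi}^{-pi/2} (0) cos(3*t) dt = 0.
Directly, an antiderivative of (2) cos(3*t) is 2*sin(3*t)/3; evaluating from -pi/2 to pi/2: ∫_{-pi/2}^{pi/2} (2) cos(3*t) dt = (-2/3) - (2/3) = -4/3.
Directly, an antiderivative of (3) cos(3*t) is sin(3*t); evaluating from pi/2 to pi: ∫_{pi/2}^{pi} (3) cos(3*t) dt = (0) - (-1) = 1.
Summing the pieces and multiplying by (1/pi) gives a_3 = -1/(3*pi).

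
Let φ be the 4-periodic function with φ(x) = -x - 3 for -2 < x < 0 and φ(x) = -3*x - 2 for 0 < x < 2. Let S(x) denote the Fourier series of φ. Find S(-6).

-9/2

x = -6 differs from x = -2 by -1 full period(s), and the series is 4-periodic.
At x = -2 the one-sided limits are φ(-2^-) = -8 and φ(-2^+) = -1.
By Dirichlet's theorem the series converges to their average, [(-8) + (-1)]/2 = -9/2.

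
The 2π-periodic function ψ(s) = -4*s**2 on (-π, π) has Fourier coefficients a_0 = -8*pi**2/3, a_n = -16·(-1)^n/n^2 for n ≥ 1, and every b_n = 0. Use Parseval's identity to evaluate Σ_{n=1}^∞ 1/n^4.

pi**4/90

Parseval: a_0^2/2 + Σ a_n^2 = (1/π) ∫_{-π}^{π} ψ(s)^2 ds = 32*pi**4/5.
Subtract a_0^2/2 = 32*pi**4/9: Σ a_n^2 = 128*pi**4/45.
Since a_n^2 = 256/n^4, Σ 1/n^4 = pi**4/90.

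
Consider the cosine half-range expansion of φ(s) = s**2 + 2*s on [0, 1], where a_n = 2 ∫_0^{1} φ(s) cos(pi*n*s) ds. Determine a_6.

a_6 = 2 ∫_0^{1} (s**2 + 2*s) cos(6*pi*s) ds.
Integrating by parts twice (tabular method), an antiderivative of (s**2 + 2*s) cos(6*pi*s) is s**2*sin(6*pi*s)/(6*pi) + s*sin(6*pi*s)/(3*pi) + s*cos(6*pi*s)/(18*pi**2) - sin(6*pi*s)/(108*pi**3) + cos(6*pi*s)/(18*pi**2); evaluating from 0 to 1: ∫_{0}^{1} (s**2 + 2*s) cos(6*pi*s) ds = (1/(9*pi**2)) - (1/(18*pi**2)) = 1/(18*pi**2).
Hence a_6 = 2·(1/(18*pi**2)) = 1/(9*pi**2).

1/(9*pi**2)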